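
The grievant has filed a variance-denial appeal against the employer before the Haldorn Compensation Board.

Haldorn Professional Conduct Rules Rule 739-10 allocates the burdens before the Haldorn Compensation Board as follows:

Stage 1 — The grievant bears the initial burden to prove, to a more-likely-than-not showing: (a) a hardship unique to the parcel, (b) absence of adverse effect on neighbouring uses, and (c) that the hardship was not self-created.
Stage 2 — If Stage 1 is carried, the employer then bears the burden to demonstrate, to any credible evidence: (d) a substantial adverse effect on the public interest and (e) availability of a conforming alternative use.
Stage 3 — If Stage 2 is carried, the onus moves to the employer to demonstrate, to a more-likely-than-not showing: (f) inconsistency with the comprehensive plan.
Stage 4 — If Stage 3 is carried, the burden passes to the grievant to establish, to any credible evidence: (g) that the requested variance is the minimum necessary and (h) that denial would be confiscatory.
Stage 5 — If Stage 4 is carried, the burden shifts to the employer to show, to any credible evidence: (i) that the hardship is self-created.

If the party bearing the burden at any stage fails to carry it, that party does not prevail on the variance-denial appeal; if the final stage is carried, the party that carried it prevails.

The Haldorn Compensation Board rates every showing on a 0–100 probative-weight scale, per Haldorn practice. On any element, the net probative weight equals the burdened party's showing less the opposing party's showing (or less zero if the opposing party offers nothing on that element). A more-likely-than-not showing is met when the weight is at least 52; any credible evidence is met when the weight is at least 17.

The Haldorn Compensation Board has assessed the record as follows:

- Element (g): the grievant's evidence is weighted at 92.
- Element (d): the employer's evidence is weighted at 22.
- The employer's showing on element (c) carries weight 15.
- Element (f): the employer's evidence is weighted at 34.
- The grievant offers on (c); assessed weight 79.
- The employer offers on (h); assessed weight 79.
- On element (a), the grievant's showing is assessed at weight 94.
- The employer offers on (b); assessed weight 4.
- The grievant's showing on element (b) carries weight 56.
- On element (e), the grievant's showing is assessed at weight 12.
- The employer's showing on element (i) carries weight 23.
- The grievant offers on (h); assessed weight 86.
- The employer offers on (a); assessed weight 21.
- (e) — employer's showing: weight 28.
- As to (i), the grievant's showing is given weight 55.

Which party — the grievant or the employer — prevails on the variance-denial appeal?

Stage 1 — burden on grievant; standard: a more-likely-than-not showing (weight is at least 52).
    (a): 94 − 21 = 73 ≥ 52 [met]
    (b): 56 − 4 = 52 ≥ 52 [met]
    (c): 79 − 15 = 64 ≥ 52 [met]
  Stage 1 carried; the burden shifts to the employer.
Stage 2 — burden on employer; standard: any credible evidence (weight is at least 17).
    (d): 22 ≥ 17 [met]
    (e): 28 − 12 = 16 < 17 [not met]
  Not every element is met, so the employer fails to carry Stage 2.
The grievant prevails.

grievant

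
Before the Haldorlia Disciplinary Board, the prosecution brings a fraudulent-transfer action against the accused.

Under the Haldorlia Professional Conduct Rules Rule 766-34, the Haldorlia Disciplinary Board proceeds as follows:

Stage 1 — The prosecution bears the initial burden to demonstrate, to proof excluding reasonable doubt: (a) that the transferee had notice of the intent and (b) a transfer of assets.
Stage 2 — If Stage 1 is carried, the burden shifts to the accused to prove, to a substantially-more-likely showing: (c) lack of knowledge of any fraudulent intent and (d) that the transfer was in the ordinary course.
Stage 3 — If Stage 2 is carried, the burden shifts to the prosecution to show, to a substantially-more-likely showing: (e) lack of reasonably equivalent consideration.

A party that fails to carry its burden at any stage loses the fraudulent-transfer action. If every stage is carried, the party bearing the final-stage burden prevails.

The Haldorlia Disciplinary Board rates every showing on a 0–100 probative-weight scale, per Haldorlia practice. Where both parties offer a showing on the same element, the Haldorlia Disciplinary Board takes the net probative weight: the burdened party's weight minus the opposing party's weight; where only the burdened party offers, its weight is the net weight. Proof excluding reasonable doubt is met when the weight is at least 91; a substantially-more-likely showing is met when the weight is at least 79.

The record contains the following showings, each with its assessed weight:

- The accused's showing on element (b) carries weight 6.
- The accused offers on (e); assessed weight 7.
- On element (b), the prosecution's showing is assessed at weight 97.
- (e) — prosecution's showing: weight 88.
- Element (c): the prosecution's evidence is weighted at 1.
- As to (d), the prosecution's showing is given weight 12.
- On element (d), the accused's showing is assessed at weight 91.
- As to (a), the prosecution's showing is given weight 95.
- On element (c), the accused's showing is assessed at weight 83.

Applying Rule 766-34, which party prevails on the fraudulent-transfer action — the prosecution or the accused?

At Stage 1 the prosecution must meet proof excluding reasonable doubt (weight is at least 91): on (a) the weight is 95, ≥ 91, so (a) meets the standard; on (b) the weight is 97 less the opposing 6 gives net 91, ≥ 91, so (b) meets the standard.
  The prosecution carries Stage 1; the accused now bears the burden.
At Stage 2 the accused must meet a substantially-more-likely showing (weight is at least 79): on (c) the weight is 83 less the opposing 1 gives net 82, ≥ 79, so (c) meets the standard; on (d) the weight is 91 less the opposing 12 gives net 79, which does reach 79, so (d) meets the standard.
  The accused carries Stage 2; the prosecution now bears the burden.
At Stage 3 the prosecution must meet a substantially-more-likely showing (weight is at least 79): on (e) the weight is 88 less the opposing 7 gives net 81, ≥ 79, so (e) meets the standard.
  Stage 3 carried; the final stage is satisfied.
All stages carried — the prosecution prevails.

prosecution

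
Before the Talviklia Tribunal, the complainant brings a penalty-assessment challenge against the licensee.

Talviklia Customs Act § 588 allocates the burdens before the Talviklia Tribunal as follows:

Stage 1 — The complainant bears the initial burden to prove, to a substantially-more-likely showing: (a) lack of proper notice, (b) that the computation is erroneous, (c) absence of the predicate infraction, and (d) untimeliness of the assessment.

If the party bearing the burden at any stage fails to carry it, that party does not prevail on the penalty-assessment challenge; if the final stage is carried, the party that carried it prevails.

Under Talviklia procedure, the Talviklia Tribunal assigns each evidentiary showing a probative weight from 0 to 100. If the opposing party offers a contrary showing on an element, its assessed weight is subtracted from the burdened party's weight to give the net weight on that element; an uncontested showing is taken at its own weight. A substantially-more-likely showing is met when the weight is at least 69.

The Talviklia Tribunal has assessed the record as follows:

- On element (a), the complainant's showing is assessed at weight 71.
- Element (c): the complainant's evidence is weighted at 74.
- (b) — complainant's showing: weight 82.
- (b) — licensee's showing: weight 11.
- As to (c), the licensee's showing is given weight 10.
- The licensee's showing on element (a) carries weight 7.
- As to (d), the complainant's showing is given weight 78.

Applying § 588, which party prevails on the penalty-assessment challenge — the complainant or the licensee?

licensee

Stage 1 (complainant, a substantially-more-likely showing, weight is at least 69): (a) net 71−7=64 < 69 — fails; (b) net 82−11=71 ≥ 69 — meets; (c) net 74−10=64 < 69 — fails; (d) 78 ≥ 69 — meets.
  Not every element is met, so the complainant fails to carry Stage 1.
The licensee prevails.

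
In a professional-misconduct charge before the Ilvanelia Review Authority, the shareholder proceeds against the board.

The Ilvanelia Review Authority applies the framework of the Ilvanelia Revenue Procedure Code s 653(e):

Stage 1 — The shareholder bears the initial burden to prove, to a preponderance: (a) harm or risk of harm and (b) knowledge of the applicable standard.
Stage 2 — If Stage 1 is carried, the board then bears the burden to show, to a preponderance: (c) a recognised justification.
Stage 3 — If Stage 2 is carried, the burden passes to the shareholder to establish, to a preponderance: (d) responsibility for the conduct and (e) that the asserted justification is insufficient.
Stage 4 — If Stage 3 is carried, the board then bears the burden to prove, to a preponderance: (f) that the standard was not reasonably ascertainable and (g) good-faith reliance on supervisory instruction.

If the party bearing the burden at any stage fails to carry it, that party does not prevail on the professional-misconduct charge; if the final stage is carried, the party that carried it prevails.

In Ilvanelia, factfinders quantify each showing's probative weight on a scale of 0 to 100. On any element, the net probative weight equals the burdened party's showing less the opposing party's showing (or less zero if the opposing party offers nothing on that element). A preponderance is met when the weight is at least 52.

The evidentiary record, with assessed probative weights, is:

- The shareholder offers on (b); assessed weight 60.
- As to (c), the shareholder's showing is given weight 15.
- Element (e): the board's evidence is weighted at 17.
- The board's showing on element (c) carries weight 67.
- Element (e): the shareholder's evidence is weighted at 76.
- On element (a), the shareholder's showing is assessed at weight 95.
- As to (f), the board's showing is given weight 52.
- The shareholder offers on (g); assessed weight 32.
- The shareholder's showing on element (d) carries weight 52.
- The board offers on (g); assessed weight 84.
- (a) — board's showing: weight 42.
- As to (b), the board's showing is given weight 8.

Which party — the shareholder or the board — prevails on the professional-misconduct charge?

Stage 1 — burden on shareholder; standard: a preponderance (weight is at least 52).
    (a): 95 − 42 = 53 ≥ 52 [met]
    (b): 60 − 8 = 52 ≥ 52 [met]
  All elements met. The burden passes to the board.
Stage 2 — burden on board; standard: a preponderance (weight is at least 52).
    (c): 67 − 15 = 52 ≥ 52 [met]
  The board carries Stage 2; the shareholder now bears the burden.
Stage 3 — burden on shareholder; standard: a preponderance (weight is at least 52).
    (d): 52 ≥ 52 [met]
    (e): 76 − 17 = 59 ≥ 52 [met]
  Stage 3 carried; the burden shifts to the board.
Stage 4 — burden on board; standard: a preponderance (weight is at least 52).
    (f): 52 ≥ 52 [met]
    (g): 84 − 32 = 52 ≥ 52 [met]
  The board carries the last stage.
All stages carried — the board prevails.

board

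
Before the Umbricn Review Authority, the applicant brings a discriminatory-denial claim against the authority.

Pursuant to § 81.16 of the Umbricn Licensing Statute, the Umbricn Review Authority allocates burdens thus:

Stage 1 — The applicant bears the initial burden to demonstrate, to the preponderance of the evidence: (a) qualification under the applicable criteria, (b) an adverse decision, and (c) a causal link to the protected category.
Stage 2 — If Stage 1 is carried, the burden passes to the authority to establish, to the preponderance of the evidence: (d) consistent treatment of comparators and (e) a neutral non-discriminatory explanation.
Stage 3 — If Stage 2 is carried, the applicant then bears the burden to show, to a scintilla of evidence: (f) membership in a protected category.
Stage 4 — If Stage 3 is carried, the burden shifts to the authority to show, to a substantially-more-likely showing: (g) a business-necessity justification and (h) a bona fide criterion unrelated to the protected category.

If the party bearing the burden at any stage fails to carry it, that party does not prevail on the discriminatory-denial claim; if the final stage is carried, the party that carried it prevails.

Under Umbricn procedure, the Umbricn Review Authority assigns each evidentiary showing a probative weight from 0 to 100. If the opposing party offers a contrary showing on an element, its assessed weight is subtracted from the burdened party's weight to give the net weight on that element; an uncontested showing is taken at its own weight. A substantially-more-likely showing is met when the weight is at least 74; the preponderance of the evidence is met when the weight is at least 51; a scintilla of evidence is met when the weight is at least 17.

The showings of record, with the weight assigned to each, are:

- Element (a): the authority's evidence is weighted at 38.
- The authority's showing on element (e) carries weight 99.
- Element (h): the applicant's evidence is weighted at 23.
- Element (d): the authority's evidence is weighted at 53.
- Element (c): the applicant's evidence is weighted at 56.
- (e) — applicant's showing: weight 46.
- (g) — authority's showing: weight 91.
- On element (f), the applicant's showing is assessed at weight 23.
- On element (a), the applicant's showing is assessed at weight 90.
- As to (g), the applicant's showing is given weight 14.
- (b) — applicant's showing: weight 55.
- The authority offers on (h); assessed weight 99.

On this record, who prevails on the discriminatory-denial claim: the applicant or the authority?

Stage 1 — burden on applicant; standard: the preponderance of the evidence (weight is at least 51).
    (a): 90 − 38 = 52 ≥ 51 [met]
    (b): 55 ≥ 51 [met]
    (c): 56 ≥ 51 [met]
  Stage 1 carried; the burden shifts to the authority.
Stage 2 — burden on authority; standard: the preponderance of the evidence (weight is at least 51).
    (d): 53 ≥ 51 [met]
    (e): 99 − 46 = 53 ≥ 51 [met]
  All elements met. The burden passes to the applicant.
Stage 3 — burden on applicant; standard: a scintilla of evidence (weight is at least 17).
    (f): 23 ≥ 17 [met]
  All elements met. The burden passes to the authority.
Stage 4 — burden on authority; standard: a substantially-more-likely showing (weight is at least 74).
    (g): 91 − 14 = 77 ≥ 74 [met]
    (h): 99 − 23 = 76 ≥ 74 [met]
  The authority carries the last stage.
With every stage satisfied, the authority prevails.

authority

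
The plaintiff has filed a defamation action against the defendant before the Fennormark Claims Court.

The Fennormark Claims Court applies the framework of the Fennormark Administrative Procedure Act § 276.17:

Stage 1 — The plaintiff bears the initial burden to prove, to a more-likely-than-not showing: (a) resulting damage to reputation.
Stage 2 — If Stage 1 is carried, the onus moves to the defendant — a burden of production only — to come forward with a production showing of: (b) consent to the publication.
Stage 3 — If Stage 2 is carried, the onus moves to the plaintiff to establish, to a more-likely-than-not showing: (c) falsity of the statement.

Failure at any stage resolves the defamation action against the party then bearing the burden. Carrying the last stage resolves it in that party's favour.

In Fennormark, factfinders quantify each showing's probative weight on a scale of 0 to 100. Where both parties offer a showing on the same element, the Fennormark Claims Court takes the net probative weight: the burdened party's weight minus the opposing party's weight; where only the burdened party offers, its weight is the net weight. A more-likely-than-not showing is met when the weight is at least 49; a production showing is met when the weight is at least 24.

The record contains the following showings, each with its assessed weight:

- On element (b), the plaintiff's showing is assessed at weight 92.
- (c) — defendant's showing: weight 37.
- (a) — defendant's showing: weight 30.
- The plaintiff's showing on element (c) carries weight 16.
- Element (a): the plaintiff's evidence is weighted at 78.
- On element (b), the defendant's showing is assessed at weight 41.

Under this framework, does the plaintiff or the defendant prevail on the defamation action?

At Stage 1 the plaintiff must meet a more-likely-than-not showing (weight is at least 49): on (a) the weight is 78 less the opposing 30 gives net 48, < 49, so (a) does not meet the standard.
  Stage 1 not carried; the plaintiff fails its burden.
The defendant prevails.

defendant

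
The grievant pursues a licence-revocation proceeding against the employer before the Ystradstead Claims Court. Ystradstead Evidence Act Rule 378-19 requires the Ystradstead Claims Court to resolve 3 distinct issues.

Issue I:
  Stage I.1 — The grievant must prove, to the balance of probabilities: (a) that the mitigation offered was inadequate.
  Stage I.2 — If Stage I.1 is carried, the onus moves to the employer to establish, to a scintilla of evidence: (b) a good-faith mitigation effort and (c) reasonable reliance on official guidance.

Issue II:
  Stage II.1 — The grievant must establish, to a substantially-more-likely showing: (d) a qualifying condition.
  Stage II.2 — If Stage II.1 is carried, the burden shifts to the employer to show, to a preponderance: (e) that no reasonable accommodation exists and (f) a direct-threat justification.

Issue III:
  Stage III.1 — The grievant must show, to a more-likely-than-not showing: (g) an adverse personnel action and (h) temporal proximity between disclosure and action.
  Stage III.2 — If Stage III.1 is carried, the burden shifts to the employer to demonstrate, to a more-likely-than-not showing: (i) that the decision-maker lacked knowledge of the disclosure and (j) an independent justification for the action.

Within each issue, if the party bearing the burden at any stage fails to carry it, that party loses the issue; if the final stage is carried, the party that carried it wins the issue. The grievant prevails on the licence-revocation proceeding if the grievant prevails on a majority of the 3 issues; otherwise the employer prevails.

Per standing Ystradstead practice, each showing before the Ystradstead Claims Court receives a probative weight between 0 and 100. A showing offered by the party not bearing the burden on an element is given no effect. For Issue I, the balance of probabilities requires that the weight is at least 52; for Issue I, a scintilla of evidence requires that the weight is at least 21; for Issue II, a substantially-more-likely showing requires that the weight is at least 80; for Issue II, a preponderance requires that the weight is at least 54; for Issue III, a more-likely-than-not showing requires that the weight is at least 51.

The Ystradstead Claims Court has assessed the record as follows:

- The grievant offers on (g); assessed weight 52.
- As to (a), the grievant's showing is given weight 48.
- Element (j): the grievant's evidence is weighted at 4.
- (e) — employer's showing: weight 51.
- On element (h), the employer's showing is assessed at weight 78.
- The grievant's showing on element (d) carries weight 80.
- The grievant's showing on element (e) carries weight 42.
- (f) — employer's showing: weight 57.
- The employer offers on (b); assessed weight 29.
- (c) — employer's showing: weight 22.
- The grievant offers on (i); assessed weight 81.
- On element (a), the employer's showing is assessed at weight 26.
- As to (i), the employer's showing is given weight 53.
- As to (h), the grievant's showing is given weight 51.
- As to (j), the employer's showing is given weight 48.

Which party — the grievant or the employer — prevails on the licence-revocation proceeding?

grievant

— Issue I —
At Stage I.1 the grievant must meet the balance of probabilities (weight is at least 52): on (a) the weight is 48 (the employer's 26 is given no effect), which does not reach 52, so (a) does not meet the standard.
  Not every element is met, so the grievant fails to carry Stage I.1.
The employer prevails on this issue.
— Issue II —
At Stage II.1 the grievant must meet a substantially-more-likely showing (weight is at least 80): on (d) the weight is 80, which does reach 80, so (d) meets the standard.
  All elements met. The burden passes to the employer.
At Stage II.2 the employer must meet a preponderance (weight is at least 54): on (e) the weight is 51 (the grievant's 42 is given no effect), which does not reach 54, so (e) does not meet the standard; on (f) the weight is 57, ≥ 54, so (f) meets the standard.
  Not every element is met, so the employer fails to carry Stage II.2.
The grievant prevails on this issue.
— Issue III —
Stage III.1 (grievant, a more-likely-than-not showing, weight is at least 51): (g) 52 ≥ 51 — meets; (h) 51 (employer's 78 disregarded) ≥ 51 — meets.
  The grievant carries Stage III.1; the employer now bears the burden.
Stage III.2 (employer, a more-likely-than-not showing, weight is at least 51): (i) 53 (grievant's 81 disregarded) ≥ 51 — meets; (j) 48 (grievant's 4 disregarded) < 51 — fails.
  Stage III.2 not carried; the employer fails its burden.
So the grievant prevails on this issue.
Per-issue: Issue I → employer; Issue II → grievant; Issue III → grievant. The grievant must prevail on a majority of issues; overall, the grievant prevails.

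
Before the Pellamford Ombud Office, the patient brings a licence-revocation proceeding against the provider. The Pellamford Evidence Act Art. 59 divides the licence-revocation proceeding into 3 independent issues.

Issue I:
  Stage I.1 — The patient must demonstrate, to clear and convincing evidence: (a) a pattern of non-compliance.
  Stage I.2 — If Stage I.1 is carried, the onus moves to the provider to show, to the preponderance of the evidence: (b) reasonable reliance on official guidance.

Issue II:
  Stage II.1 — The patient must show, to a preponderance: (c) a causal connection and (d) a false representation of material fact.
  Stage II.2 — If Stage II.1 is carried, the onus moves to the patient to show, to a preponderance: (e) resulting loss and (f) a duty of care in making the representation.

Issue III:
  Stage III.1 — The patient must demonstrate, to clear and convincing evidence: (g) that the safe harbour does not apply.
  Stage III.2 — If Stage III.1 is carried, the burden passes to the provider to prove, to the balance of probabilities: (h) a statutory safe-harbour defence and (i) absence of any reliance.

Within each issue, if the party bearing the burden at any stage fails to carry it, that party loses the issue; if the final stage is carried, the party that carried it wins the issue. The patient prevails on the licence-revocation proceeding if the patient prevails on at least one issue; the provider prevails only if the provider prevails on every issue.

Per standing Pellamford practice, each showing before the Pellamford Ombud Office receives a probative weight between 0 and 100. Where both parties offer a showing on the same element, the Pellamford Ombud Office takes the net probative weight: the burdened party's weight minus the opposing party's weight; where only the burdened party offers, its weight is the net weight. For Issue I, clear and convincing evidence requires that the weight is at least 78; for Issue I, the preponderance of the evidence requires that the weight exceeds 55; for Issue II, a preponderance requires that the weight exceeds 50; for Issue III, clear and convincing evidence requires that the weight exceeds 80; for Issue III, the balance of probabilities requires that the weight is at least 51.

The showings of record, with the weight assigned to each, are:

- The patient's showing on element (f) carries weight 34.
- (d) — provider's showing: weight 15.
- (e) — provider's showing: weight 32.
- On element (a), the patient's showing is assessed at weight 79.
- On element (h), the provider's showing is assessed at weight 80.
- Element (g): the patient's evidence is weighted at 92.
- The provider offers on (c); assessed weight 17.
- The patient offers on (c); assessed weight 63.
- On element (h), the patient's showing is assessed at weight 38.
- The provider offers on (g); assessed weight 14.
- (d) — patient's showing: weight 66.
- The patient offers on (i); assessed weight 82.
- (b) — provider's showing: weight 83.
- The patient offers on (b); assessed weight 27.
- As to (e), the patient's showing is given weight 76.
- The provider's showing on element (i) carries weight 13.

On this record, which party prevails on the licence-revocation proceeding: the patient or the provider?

— Issue I —
At Stage I.1 the patient must meet clear and convincing evidence (weight is at least 78): on (a) the weight is 79, which does reach 78, so (a) meets the standard.
  All elements met. The burden passes to the provider.
At Stage I.2 the provider must meet the preponderance of the evidence (weight exceeds 55): on (b) the weight is 83 less the opposing 27 gives net 56, which does exceed 55, so (b) meets the standard.
  Stage I.2 carried; the final stage is satisfied.
All stages carried — the provider prevails on this issue.
— Issue II —
Stage II.1 (patient, a preponderance, weight exceeds 50): (c) net 63−17=46 ≤ 50 — fails; (d) net 66−15=51 > 50 — meets.
  Not every element is met, so the patient fails to carry Stage II.1.
The provider prevails on this issue.
— Issue III —
At Stage III.1 the patient must meet clear and convincing evidence (weight exceeds 80): on (g) the weight is 92 less the opposing 14 gives net 78, ≤ 80, so (g) does not meet the standard.
  Not every element is met, so the patient fails to carry Stage III.1.
The provider prevails on this issue.
Per-issue: Issue I → provider; Issue II → provider; Issue III → provider. The patient must prevail on at least one issue; overall, the provider prevails.

provider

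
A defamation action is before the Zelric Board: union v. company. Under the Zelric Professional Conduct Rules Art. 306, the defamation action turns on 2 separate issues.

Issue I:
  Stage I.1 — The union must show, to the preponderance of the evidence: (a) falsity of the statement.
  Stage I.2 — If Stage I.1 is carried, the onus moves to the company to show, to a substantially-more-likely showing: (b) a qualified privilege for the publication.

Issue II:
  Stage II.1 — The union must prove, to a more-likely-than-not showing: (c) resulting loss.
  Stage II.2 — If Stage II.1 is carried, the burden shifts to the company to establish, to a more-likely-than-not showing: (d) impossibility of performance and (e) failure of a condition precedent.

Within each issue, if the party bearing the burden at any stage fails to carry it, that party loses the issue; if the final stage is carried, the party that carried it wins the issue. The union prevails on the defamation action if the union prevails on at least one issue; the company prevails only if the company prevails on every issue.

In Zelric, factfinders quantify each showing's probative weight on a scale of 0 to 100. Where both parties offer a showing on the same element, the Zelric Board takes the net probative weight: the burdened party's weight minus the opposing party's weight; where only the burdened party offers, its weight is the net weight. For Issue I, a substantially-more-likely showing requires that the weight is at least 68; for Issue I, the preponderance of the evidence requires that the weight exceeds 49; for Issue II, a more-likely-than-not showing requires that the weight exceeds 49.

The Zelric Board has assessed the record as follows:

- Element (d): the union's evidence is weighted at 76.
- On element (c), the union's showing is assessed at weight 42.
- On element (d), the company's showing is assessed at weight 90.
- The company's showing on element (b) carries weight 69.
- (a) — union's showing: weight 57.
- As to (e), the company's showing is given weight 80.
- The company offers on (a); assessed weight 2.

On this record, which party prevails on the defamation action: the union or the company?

company

— Issue I —
Stage I.1 — burden on union; standard: the preponderance of the evidence (weight exceeds 49).
    (a): 57 − 2 = 55 > 49 [met]
  Stage I.1 carried; the burden shifts to the company.
Stage I.2 — burden on company; standard: a substantially-more-likely showing (weight is at least 68).
    (b): 69 ≥ 68 [met]
  Stage I.2 carried; the final stage is satisfied.
With every stage satisfied, the company prevails on this issue.
— Issue II —
Stage II.1 — burden on union; standard: a more-likely-than-not showing (weight exceeds 49).
    (c): 42 ≤ 49 [not met]
  Stage II.1 not carried; the union fails its burden.
So the company prevails on this issue.
Per-issue: Issue I → company; Issue II → company. The union must prevail on at least one issue; overall, the company prevails.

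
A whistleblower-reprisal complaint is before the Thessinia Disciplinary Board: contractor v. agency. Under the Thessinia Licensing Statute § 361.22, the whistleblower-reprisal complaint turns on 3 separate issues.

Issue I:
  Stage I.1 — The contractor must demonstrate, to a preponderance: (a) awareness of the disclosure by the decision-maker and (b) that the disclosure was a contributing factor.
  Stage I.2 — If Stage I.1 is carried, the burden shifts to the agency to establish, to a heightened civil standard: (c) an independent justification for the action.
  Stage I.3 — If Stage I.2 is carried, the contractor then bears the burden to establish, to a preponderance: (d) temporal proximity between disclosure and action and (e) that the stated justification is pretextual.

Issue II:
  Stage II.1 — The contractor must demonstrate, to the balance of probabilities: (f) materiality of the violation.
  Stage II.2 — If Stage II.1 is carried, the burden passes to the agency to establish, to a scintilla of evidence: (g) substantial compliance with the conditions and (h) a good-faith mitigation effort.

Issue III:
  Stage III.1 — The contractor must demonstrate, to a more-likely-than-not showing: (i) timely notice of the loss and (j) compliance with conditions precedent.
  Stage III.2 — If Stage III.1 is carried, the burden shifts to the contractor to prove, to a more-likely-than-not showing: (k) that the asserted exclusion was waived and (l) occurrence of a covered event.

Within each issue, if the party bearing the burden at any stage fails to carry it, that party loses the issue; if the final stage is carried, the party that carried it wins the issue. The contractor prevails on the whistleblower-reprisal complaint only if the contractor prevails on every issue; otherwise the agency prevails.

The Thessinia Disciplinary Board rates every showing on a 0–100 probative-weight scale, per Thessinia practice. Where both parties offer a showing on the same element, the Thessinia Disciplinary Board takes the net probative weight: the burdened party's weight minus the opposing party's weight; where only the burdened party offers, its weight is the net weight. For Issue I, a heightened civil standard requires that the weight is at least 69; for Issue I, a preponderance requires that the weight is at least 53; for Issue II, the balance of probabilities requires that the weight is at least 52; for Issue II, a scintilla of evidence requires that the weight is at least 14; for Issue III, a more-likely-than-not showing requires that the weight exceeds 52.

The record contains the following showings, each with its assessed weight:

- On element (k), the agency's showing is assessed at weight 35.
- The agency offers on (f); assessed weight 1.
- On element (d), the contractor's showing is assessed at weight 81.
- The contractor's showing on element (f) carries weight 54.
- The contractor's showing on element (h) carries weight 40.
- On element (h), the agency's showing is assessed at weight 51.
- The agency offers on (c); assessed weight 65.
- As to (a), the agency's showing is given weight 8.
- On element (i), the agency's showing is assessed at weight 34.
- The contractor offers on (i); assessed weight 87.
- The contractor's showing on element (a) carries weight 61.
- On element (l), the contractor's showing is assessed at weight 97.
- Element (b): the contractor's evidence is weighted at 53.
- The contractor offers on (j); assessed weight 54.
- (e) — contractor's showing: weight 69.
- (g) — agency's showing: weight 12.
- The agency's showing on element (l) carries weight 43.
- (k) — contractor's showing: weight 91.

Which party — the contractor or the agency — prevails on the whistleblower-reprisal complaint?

contractor

— Issue I —
Stage I.1 — burden on contractor; standard: a preponderance (weight is at least 53).
    (a): 61 − 8 = 53 ≥ 53 [met]
    (b): 53 ≥ 53 [met]
  Stage I.1 is satisfied; the onus moves to the agency.
Stage I.2 — burden on agency; standard: a heightened civil standard (weight is at least 69).
    (c): 65 < 69 [not met]
  Stage I.2 not carried; the agency fails its burden.
The contractor prevails on this issue.
— Issue II —
Stage II.1 — burden on contractor; standard: the balance of probabilities (weight is at least 52).
    (f): 54 − 1 = 53 ≥ 52 [met]
  Stage II.1 is satisfied; the onus moves to the agency.
Stage II.2 — burden on agency; standard: a scintilla of evidence (weight is at least 14).
    (g): 12 < 14 [not met]
    (h): 51 − 40 = 11 < 14 [not met]
  Not every element is met, so the agency fails to carry Stage II.2.
The contractor prevails on this issue.
— Issue III —
Stage III.1 (contractor, a more-likely-than-not showing, weight exceeds 52): (i) net 87−34=53 > 52 — meets; (j) 54 > 52 — meets.
  All elements met. The contractor retains the burden for Stage III.2.
Stage III.2 (contractor, a more-likely-than-not showing, weight exceeds 52): (k) net 91−35=56 > 52 — meets; (l) net 97−43=54 > 52 — meets.
  The contractor carries the last stage.
Every stage carried; the contractor prevails on this issue.
Per-issue: Issue I → contractor; Issue II → contractor; Issue III → contractor. The contractor must prevail on every issue; overall, the contractor prevails.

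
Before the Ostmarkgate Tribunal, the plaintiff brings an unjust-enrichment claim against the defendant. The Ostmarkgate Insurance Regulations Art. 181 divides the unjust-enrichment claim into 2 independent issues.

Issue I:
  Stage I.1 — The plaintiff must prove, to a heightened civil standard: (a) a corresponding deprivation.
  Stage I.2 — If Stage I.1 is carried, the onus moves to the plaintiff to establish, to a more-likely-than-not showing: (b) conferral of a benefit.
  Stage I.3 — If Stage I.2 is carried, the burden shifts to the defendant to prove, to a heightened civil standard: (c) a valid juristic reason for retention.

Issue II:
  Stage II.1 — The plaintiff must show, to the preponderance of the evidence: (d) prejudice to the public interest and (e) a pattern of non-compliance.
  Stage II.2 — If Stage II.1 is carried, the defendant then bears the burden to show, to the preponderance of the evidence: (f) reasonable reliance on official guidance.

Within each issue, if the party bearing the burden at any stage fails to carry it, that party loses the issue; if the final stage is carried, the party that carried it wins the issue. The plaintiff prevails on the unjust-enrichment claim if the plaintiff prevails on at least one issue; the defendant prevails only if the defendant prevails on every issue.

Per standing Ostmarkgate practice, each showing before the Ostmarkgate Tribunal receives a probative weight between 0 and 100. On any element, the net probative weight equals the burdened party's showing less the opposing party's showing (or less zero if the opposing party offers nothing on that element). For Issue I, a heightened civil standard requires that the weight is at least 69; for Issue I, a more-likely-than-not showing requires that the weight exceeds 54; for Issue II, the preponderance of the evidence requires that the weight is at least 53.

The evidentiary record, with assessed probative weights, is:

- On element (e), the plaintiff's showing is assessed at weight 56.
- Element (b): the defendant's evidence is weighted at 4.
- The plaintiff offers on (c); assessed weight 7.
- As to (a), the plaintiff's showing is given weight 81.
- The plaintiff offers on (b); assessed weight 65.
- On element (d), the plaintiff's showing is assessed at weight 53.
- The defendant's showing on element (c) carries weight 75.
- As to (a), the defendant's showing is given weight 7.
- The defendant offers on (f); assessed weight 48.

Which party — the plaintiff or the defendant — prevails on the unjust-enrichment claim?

plaintiff

— Issue I —
Stage I.1 — burden on plaintiff; standard: a heightened civil standard (weight is at least 69).
    (a): 81 − 7 = 74 ≥ 69 [met]
  All elements met. The plaintiff retains the burden for Stage I.2.
Stage I.2 — burden on plaintiff; standard: a more-likely-than-not showing (weight exceeds 54).
    (b): 65 − 4 = 61 > 54 [met]
  All elements met. The burden passes to the defendant.
Stage I.3 — burden on defendant; standard: a heightened civil standard (weight is at least 69).
    (c): 75 − 7 = 68 < 69 [not met]
  Not every element is met, so the defendant fails to carry Stage I.3.
So the plaintiff prevails on this issue.
— Issue II —
Stage II.1 — burden on plaintiff; standard: the preponderance of the evidence (weight is at least 53).
    (d): 53 ≥ 53 [met]
    (e): 56 ≥ 53 [met]
  The plaintiff carries Stage II.1; the defendant now bears the burden.
Stage II.2 — burden on defendant; standard: the preponderance of the evidence (weight is at least 53).
    (f): 48 < 53 [not met]
  Not every element is met, so the defendant fails to carry Stage II.2.
The plaintiff prevails on this issue.
Per-issue: Issue I → plaintiff; Issue II → plaintiff. The plaintiff must prevail on at least one issue; overall, the plaintiff prevails.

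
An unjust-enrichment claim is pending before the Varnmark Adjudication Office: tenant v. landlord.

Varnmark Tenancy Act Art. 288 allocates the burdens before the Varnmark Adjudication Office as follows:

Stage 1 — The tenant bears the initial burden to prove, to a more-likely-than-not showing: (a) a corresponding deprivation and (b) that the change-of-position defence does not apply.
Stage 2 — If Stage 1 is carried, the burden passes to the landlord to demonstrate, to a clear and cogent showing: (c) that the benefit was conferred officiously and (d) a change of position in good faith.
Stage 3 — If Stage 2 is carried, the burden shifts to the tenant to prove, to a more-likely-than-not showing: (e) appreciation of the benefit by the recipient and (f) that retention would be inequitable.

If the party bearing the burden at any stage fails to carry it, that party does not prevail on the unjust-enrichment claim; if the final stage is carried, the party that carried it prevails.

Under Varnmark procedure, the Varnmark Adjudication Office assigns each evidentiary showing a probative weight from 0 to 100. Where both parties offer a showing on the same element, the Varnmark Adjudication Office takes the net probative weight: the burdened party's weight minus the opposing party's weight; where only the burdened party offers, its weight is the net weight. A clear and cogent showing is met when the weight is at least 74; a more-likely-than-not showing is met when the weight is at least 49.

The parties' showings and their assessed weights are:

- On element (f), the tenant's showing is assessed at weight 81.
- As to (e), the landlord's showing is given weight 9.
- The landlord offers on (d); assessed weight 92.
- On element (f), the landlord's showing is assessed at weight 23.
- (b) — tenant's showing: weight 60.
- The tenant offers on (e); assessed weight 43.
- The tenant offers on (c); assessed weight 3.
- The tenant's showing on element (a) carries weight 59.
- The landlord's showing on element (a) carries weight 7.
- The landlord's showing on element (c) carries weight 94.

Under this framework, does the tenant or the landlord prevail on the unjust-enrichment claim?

landlord

At Stage 1 the tenant must meet a more-likely-than-not showing (weight is at least 49): on (a) the weight is 59 less the opposing 7 gives net 52, ≥ 49, so (a) meets the standard; on (b) the weight is 60, ≥ 49, so (b) meets the standard.
  The tenant carries Stage 1; the landlord now bears the burden.
At Stage 2 the landlord must meet a clear and cogent showing (weight is at least 74): on (c) the weight is 94 less the opposing 3 gives net 91, ≥ 74, so (c) meets the standard; on (d) the weight is 92, which does reach 74, so (d) meets the standard.
  All elements met. The burden passes to the tenant.
At Stage 3 the tenant must meet a more-likely-than-not showing (weight is at least 49): on (e) the weight is 43 less the opposing 9 gives net 34, which does not reach 49, so (e) does not meet the standard; on (f) the weight is 81 less the opposing 23 gives net 58, ≥ 49, so (f) meets the standard.
  Not every element is met, so the tenant fails to carry Stage 3.
So the landlord prevails.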